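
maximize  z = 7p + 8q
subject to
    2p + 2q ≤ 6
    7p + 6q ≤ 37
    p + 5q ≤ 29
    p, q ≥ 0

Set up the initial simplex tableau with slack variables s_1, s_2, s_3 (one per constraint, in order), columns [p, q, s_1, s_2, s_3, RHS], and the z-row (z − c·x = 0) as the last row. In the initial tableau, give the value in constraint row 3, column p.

1

Constraint 3 has coefficient 1 on p.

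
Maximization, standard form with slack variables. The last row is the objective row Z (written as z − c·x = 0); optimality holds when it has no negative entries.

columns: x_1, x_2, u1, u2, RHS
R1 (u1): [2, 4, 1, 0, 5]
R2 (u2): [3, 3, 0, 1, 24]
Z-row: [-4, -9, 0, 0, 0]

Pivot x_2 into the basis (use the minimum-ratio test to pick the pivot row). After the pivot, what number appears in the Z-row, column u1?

Ratio test on column x_2 — row 1: 5/4 = 5/4; row 2: 24/3 = 8. Minimum is 5/4 at row 1 (u1 leaves); pivot element 4.
Divide row 1 by 4; eliminate column x_2 from the other rows.
Z-row update in column u1: 0 − (-9)·(1/4) = 9/4.

9/4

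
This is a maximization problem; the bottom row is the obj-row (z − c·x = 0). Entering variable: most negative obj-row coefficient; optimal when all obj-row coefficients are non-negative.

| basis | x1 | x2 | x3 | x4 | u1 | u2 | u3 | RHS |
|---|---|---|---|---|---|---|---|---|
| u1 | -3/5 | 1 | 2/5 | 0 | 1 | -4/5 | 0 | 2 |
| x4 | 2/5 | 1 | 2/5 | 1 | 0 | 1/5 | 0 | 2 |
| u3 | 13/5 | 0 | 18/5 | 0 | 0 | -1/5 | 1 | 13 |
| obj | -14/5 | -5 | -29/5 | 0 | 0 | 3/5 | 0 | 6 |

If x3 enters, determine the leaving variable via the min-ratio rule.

Column x3 entries and ratios — u1: 2/(2/5) = 5; x4: 2/(2/5) = 5; u3: 13/(18/5) = 65/18.
Smallest ratio is 65/18 in the row of u3, so u3 leaves.

u3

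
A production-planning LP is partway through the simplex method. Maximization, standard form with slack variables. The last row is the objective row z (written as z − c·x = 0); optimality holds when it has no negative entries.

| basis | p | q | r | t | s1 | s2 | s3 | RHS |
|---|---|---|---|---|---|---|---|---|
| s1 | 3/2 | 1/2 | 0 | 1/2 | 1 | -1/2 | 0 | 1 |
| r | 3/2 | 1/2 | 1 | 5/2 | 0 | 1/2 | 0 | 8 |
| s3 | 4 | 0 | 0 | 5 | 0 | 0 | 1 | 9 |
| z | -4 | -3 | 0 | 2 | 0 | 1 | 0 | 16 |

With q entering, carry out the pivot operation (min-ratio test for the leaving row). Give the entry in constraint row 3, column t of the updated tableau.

Ratio test on column q — row 1: 1/(1/2) = 2; row 2: 8/(1/2) = 16; row 3: entry 0 ≤ 0. Minimum is 2 at row 1 (s1 leaves); pivot element 1/2.
Divide row 1 by 1/2; eliminate column q from the other rows.
Row 3 update in column t: 5 − 0·1 = 5.

5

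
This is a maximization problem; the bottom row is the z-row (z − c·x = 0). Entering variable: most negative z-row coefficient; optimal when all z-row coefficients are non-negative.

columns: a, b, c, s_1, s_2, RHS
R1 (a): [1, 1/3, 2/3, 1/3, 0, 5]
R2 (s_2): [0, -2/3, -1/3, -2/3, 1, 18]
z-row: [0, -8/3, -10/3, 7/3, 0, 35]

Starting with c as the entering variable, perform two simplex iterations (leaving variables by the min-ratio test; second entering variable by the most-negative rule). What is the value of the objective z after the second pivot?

75

Ratio test on column c — row 1: 5/(2/3) = 15/2; row 2: entry -1/3 ≤ 0. Minimum is 15/2 at row 1 (a leaves); pivot element 2/3.
Pivot on row 1; the z-row RHS becomes 35 − (-10/3)·(15/2) = 60.
Next entering variable (most negative z-row entry -1): b.
Ratio test on column b — row 1: (15/2)/(1/2) = 15; row 2: entry -1/2 ≤ 0. Minimum is 15 at row 1 (c leaves); pivot element 1/2.
After the second pivot the z-row RHS is 60 − (-1)·15 = 75.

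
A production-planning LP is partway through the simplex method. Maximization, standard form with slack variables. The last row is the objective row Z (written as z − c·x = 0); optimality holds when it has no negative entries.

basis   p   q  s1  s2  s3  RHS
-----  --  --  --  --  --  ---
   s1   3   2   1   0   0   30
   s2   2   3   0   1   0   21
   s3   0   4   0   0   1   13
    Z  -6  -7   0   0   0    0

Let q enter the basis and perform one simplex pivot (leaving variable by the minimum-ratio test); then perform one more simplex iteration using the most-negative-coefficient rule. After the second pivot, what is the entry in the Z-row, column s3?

Ratio test on column q — row 1: 30/2 = 15; row 2: 21/3 = 7; row 3: 13/4 = 13/4. Minimum is 13/4 at row 3 (s3 leaves); pivot element 4.
Divide row 3 by 4; eliminate column q from the other rows.
Second iteration: most negative Z-row entry is -6 in column p, so p enters.
Ratio test on column p — row 1: (47/2)/3 = 47/6; row 2: (45/4)/2 = 45/8; row 3: entry 0 ≤ 0. Minimum is 45/8 at row 2 (s2 leaves); pivot element 2.
Divide row 2 by 2; eliminate column p from the other rows.
After both pivots, the entry at the Z-row, column s3 is -1/2.

-1/2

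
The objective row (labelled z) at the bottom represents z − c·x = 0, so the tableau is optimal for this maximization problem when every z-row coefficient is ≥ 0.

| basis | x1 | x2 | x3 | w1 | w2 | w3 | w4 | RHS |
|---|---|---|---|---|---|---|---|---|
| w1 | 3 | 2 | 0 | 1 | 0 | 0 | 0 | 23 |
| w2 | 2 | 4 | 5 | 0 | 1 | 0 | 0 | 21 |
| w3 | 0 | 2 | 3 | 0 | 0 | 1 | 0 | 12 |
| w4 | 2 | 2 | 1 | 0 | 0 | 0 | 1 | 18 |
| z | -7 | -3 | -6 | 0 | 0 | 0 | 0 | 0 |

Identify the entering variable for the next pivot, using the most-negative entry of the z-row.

Negative z-row entries: x1: -7, x2: -3, x3: -6.
The most negative is -7 in column x1, so x1 enters.

x1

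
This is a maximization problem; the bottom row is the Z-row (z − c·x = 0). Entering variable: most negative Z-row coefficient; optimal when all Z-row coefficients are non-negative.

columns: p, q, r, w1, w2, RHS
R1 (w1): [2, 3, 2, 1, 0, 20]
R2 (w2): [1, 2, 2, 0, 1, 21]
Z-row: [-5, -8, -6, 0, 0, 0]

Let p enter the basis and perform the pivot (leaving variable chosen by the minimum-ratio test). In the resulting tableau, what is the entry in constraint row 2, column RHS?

11

Ratio test on column p — row 1: 20/2 = 10; row 2: 21/1 = 21. Minimum is 10 at row 1 (w1 leaves); pivot element 2.
Divide row 1 by 2; eliminate column p from the other rows.
Row 2 update in column RHS: 21 − 1·10 = 11.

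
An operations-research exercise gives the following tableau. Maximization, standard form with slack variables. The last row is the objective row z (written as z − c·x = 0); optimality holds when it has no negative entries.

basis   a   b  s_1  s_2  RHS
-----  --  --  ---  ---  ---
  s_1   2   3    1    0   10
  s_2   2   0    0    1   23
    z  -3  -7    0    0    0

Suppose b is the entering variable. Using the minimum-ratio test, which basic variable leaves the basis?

Column b entries and ratios — s_1: 10/3 = 10/3; s_2: 0 ≤ 0, skip.
Smallest ratio is 10/3 in the row of s_1, so s_1 leaves.

s_1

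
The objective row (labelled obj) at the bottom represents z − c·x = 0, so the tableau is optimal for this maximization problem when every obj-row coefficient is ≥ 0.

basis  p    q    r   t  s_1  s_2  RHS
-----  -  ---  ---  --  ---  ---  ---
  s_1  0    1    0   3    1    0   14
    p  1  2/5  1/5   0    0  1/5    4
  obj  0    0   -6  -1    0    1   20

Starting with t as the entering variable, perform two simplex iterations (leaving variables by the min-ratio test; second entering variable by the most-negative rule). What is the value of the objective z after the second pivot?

434/3

Ratio test on column t — row 1: 14/3 = 14/3; row 2: entry 0 ≤ 0. Minimum is 14/3 at row 1 (s_1 leaves); pivot element 3.
Pivot on row 1; the obj-row RHS becomes 20 − (-1)·(14/3) = 74/3.
Next entering variable (most negative obj-row entry -6): r.
Ratio test on column r — row 1: entry 0 ≤ 0; row 2: 4/(1/5) = 20. Minimum is 20 at row 2 (p leaves); pivot element 1/5.
After the second pivot the obj-row RHS is 74/3 − (-6)·20 = 434/3.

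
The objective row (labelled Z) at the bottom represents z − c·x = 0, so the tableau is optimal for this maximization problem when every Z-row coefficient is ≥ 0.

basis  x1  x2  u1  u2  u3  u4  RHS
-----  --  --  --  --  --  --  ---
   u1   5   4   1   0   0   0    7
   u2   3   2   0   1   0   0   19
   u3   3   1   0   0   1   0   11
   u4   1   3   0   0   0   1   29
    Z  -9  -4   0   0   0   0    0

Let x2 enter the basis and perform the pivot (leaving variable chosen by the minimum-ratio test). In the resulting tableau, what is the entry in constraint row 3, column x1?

Ratio test on column x2 — row 1: 7/4 = 7/4; row 2: 19/2 = 19/2; row 3: 11/1 = 11; row 4: 29/3 = 29/3. Minimum is 7/4 at row 1 (u1 leaves); pivot element 4.
Divide row 1 by 4; eliminate column x2 from the other rows.
Row 3 update in column x1: 3 − 1·(5/4) = 7/4.

7/4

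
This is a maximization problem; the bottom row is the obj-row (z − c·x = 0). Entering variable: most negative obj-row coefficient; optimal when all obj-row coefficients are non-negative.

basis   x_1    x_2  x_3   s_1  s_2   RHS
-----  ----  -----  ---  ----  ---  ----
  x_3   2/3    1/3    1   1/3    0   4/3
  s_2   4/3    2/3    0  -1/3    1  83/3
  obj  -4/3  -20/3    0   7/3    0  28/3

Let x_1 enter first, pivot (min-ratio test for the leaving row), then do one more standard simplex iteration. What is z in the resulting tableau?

Ratio test on column x_1 — row 1: (4/3)/(2/3) = 2; row 2: (83/3)/(4/3) = 83/4. Minimum is 2 at row 1 (x_3 leaves); pivot element 2/3.
Pivot on row 1; the obj-row RHS becomes 28/3 − (-4/3)·2 = 12.
Next entering variable (most negative obj-row entry -6): x_2.
Ratio test on column x_2 — row 1: 2/(1/2) = 4; row 2: entry 0 ≤ 0. Minimum is 4 at row 1 (x_1 leaves); pivot element 1/2.
After the second pivot the obj-row RHS is 12 − (-6)·4 = 36.

36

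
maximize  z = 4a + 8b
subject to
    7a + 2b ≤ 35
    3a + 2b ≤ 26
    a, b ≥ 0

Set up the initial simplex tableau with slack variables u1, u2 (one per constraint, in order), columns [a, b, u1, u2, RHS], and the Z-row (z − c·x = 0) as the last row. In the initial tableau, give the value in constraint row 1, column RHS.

The RHS of constraint 1 is b_1 = 35.

35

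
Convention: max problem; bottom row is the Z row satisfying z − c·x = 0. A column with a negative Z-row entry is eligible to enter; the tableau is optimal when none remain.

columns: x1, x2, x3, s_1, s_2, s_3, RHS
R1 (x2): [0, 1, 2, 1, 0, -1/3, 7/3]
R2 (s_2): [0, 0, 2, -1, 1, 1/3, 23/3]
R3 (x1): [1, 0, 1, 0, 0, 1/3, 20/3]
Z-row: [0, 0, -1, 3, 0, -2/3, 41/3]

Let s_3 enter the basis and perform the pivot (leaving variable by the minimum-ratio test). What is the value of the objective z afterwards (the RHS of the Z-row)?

Ratio test on column s_3 — row 1: entry -1/3 ≤ 0; row 2: (23/3)/(1/3) = 23; row 3: (20/3)/(1/3) = 20. Minimum is 20 at row 3 (x1 leaves); pivot element 1/3.
Pivot on row 3; the Z-row RHS becomes 41/3 − (-2/3)·20 = 27.

27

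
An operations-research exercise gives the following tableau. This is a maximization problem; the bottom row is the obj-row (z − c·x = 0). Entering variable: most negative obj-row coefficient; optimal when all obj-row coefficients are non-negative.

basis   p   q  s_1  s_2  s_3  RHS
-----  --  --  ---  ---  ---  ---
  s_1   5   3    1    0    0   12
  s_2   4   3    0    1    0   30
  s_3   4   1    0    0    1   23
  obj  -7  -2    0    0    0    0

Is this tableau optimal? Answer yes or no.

no

The obj-row has a negative entry -7 in column p, so it is not optimal.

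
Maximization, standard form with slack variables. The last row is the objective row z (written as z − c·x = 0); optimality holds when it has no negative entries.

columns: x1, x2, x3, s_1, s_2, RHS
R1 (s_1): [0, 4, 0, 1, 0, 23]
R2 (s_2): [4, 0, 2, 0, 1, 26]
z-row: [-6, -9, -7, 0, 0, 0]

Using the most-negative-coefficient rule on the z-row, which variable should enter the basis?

x2

Negative z-row entries: x1: -6, x2: -9, x3: -7.
The most negative is -9 in column x2, so x2 enters.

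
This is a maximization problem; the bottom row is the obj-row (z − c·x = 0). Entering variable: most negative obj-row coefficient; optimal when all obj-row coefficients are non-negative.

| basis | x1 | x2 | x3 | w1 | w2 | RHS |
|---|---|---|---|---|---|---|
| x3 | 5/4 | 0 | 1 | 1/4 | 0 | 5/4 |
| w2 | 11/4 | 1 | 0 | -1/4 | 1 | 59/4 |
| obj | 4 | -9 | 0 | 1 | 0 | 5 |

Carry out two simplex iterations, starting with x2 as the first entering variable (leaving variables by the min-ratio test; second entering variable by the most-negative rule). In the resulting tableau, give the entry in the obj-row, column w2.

Ratio test on column x2 — row 1: entry 0 ≤ 0; row 2: (59/4)/1 = 59/4. Minimum is 59/4 at row 2 (w2 leaves); pivot element 1.
Divide row 2 by 1; eliminate column x2 from the other rows.
Second iteration: most negative obj-row entry is -5/4 in column w1, so w1 enters.
Ratio test on column w1 — row 1: (5/4)/(1/4) = 5; row 2: entry -1/4 ≤ 0. Minimum is 5 at row 1 (x3 leaves); pivot element 1/4.
Divide row 1 by 1/4; eliminate column w1 from the other rows.
After both pivots, the entry at the obj-row, column w2 is 9.

9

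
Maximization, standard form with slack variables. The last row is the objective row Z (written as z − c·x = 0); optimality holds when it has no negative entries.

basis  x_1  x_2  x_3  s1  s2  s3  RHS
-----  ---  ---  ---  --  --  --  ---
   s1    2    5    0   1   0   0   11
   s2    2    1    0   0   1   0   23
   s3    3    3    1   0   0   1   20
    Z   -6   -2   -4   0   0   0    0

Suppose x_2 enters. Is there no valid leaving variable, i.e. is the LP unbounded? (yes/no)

Column x_2 has positive entries in row(s) 1, 2, 3, so the ratio test bounds it — not unbounded.

no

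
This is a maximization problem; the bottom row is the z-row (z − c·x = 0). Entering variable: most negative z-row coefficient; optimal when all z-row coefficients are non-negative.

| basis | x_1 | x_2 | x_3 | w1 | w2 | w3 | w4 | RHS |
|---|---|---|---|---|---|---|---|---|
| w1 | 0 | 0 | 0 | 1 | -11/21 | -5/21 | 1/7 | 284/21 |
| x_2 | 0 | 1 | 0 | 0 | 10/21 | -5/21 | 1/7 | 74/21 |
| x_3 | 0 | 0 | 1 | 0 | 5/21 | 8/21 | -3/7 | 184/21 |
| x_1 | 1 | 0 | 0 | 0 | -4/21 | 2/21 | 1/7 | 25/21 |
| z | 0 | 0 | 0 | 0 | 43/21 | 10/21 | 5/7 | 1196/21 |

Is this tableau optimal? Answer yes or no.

yes

Every z-row coefficient is ≥ 0, so the tableau is optimal.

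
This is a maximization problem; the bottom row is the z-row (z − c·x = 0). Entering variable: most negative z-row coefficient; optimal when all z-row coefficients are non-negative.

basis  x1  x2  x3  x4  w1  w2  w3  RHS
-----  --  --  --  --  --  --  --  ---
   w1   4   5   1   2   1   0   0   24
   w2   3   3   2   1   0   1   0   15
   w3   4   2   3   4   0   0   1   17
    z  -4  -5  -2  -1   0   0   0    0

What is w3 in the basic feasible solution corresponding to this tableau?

17

w3 is basic (row 3); its value is the RHS of that row, 17.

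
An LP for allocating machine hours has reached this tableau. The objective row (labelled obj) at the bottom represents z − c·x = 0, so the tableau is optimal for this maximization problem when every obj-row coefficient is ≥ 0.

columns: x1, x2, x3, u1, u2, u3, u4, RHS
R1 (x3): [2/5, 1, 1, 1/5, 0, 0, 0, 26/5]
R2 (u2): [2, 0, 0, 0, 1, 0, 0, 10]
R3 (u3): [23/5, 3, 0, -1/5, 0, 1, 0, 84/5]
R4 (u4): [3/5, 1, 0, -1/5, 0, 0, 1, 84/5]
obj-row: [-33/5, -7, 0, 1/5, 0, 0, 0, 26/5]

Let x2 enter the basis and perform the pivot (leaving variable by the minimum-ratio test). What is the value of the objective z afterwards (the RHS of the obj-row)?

208/5

Ratio test on column x2 — row 1: (26/5)/1 = 26/5; row 2: entry 0 ≤ 0; row 3: (84/5)/3 = 28/5; row 4: (84/5)/1 = 84/5. Minimum is 26/5 at row 1 (x3 leaves); pivot element 1.
Pivot on row 1; the obj-row RHS becomes 26/5 − (-7)·(26/5) = 208/5.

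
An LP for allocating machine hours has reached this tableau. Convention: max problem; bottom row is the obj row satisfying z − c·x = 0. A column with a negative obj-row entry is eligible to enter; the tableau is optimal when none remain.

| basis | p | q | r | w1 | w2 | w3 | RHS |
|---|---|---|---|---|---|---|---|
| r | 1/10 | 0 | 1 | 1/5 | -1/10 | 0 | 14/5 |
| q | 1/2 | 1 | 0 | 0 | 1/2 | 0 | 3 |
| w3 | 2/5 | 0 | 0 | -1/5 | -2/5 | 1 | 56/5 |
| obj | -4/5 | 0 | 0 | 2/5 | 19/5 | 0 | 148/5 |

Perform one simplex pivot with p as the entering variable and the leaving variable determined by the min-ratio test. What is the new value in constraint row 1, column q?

-1/5

Ratio test on column p — row 1: (14/5)/(1/10) = 28; row 2: 3/(1/2) = 6; row 3: (56/5)/(2/5) = 28. Minimum is 6 at row 2 (q leaves); pivot element 1/2.
Divide row 2 by 1/2; eliminate column p from the other rows.
Row 1 update in column q: 0 − (1/10)·2 = -1/5.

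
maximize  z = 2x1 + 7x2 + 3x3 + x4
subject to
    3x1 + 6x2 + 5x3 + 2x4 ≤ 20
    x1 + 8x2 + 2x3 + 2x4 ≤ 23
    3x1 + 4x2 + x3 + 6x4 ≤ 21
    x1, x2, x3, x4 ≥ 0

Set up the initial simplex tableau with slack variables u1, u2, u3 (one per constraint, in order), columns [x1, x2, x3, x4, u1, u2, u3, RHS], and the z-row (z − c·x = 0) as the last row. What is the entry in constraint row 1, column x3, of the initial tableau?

Constraint 1 has coefficient 5 on x3.

5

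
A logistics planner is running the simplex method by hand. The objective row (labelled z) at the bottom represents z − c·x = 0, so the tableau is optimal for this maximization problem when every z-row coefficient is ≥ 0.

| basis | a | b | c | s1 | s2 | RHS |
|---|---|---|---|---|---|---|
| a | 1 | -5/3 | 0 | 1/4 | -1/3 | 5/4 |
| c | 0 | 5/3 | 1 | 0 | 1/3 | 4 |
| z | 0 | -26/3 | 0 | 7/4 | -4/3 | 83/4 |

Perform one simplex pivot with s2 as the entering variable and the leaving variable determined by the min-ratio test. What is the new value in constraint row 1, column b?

Ratio test on column s2 — row 1: entry -1/3 ≤ 0; row 2: 4/(1/3) = 12. Minimum is 12 at row 2 (c leaves); pivot element 1/3.
Divide row 2 by 1/3; eliminate column s2 from the other rows.
Row 1 update in column b: -5/3 − (-1/3)·5 = 0.

0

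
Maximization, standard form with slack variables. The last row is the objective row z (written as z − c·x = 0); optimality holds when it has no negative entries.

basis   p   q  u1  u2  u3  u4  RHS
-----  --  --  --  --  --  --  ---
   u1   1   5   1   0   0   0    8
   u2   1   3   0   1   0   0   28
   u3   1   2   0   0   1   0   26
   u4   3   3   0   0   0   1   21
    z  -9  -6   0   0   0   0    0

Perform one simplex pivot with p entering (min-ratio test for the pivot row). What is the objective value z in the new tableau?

Ratio test on column p — row 1: 8/1 = 8; row 2: 28/1 = 28; row 3: 26/1 = 26; row 4: 21/3 = 7. Minimum is 7 at row 4 (u4 leaves); pivot element 3.
Pivot on row 4; the z-row RHS becomes 0 − (-9)·7 = 63.

63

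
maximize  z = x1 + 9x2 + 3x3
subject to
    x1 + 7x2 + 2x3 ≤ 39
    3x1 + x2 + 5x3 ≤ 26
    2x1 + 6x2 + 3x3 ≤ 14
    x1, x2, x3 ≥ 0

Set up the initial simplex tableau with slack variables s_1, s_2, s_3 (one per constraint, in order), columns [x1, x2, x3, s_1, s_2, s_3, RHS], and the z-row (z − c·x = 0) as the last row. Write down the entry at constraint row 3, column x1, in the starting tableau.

2

Constraint 3 has coefficient 2 on x1.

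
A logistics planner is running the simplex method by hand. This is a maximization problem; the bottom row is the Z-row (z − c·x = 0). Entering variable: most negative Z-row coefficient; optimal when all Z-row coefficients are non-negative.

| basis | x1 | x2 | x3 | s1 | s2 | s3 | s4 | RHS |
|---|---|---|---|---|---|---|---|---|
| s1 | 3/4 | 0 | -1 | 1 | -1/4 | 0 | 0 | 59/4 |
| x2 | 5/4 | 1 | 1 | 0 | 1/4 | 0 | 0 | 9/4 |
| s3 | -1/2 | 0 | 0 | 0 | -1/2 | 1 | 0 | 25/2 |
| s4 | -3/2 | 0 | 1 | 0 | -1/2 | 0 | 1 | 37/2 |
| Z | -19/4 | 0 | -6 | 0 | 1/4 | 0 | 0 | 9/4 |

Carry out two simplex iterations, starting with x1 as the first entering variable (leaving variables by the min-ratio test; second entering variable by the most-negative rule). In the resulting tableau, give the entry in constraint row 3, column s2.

-1/2

Ratio test on column x1 — row 1: (59/4)/(3/4) = 59/3; row 2: (9/4)/(5/4) = 9/5; row 3: entry -1/2 ≤ 0; row 4: entry -3/2 ≤ 0. Minimum is 9/5 at row 2 (x2 leaves); pivot element 5/4.
Divide row 2 by 5/4; eliminate column x1 from the other rows.
Second iteration: most negative Z-row entry is -11/5 in column x3, so x3 enters.
Ratio test on column x3 — row 1: entry -8/5 ≤ 0; row 2: (9/5)/(4/5) = 9/4; row 3: (67/5)/(2/5) = 67/2; row 4: (106/5)/(11/5) = 106/11. Minimum is 9/4 at row 2 (x1 leaves); pivot element 4/5.
Divide row 2 by 4/5; eliminate column x3 from the other rows.
After both pivots, the entry at constraint row 3, column s2 is -1/2.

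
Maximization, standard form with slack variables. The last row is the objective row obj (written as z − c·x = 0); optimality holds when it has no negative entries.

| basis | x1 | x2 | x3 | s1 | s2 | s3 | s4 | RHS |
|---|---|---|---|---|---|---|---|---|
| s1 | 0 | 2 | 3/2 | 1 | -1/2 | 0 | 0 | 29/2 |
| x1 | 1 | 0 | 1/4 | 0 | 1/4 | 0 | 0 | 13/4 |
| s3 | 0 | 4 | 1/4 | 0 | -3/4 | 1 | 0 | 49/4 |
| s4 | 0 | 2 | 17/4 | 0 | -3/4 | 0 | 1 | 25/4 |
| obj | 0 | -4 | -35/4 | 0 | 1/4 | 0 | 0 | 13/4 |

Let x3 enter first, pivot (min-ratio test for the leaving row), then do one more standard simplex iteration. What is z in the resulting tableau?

Ratio test on column x3 — row 1: (29/2)/(3/2) = 29/3; row 2: (13/4)/(1/4) = 13; row 3: (49/4)/(1/4) = 49; row 4: (25/4)/(17/4) = 25/17. Minimum is 25/17 at row 4 (s4 leaves); pivot element 17/4.
Pivot on row 4; the obj-row RHS becomes 13/4 − (-35/4)·(25/17) = 274/17.
Next entering variable (most negative obj-row entry -22/17): s2.
Ratio test on column s2 — row 1: entry -4/17 ≤ 0; row 2: (49/17)/(5/17) = 49/5; row 3: entry -12/17 ≤ 0; row 4: entry -3/17 ≤ 0. Minimum is 49/5 at row 2 (x1 leaves); pivot element 5/17.
After the second pivot the obj-row RHS is 274/17 − (-22/17)·(49/5) = 144/5.

144/5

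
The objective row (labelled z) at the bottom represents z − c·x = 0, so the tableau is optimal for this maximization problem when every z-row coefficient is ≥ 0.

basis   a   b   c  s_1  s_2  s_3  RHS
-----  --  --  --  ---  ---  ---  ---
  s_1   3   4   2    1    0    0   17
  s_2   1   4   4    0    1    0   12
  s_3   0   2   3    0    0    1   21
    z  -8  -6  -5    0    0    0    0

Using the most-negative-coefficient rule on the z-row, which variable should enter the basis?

a

Negative z-row entries: a: -8, b: -6, c: -5.
The most negative is -8 in column a, so a enters.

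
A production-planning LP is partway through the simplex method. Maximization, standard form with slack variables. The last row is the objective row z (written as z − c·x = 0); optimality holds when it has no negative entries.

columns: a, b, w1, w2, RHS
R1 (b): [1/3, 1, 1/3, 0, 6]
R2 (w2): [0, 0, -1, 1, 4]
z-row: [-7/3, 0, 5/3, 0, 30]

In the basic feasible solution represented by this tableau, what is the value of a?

0

a is not in the basis, so in the current basic feasible solution a = 0.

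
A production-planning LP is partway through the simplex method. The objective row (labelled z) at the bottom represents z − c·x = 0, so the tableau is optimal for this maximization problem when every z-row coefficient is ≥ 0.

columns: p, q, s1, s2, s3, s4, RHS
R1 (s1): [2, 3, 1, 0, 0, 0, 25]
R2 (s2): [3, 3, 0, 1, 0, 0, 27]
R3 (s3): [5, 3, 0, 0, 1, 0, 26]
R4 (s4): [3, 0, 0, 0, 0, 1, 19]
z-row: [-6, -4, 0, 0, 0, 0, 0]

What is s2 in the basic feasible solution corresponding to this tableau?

27

s2 is basic (row 2); its value is the RHS of that row, 27.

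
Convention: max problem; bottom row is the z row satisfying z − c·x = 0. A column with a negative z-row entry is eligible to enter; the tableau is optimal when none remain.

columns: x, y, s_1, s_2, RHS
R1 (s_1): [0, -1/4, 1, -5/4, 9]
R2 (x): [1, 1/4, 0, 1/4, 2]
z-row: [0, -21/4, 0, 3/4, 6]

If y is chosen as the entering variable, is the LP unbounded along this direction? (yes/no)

Column y has positive entries in row(s) 2, so the ratio test bounds it — not unbounded.

no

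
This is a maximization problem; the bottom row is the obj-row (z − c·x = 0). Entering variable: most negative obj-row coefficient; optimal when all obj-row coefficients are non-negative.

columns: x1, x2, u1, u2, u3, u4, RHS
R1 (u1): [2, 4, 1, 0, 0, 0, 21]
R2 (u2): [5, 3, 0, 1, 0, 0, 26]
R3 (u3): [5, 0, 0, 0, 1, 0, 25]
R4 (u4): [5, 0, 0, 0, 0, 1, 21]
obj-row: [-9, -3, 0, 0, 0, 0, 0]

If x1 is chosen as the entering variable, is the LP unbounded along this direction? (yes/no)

Column x1 has positive entries in row(s) 1, 2, 3, 4, so the ratio test bounds it — not unbounded.

no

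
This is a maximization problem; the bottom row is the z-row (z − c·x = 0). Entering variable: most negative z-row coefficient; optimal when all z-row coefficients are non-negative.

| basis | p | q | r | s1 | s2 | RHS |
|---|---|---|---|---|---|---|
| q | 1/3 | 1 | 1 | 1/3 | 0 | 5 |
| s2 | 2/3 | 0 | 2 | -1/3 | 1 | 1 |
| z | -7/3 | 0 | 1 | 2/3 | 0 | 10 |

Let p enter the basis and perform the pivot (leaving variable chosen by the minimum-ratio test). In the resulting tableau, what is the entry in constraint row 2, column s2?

Ratio test on column p — row 1: 5/(1/3) = 15; row 2: 1/(2/3) = 3/2. Minimum is 3/2 at row 2 (s2 leaves); pivot element 2/3.
Divide row 2 by 2/3; eliminate column p from the other rows.
In the new row 2, the s2 entry is the old entry divided by the pivot: 1/(2/3) = 3/2.

3/2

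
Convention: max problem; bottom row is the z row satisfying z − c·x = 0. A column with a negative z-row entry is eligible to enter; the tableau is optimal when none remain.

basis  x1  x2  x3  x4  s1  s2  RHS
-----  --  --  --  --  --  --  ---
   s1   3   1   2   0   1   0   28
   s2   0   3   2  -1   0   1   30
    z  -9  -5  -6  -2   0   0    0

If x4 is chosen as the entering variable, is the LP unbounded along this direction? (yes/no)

yes

Every constraint-row entry in column x4 is ≤ 0, so increasing x4 is unbounded.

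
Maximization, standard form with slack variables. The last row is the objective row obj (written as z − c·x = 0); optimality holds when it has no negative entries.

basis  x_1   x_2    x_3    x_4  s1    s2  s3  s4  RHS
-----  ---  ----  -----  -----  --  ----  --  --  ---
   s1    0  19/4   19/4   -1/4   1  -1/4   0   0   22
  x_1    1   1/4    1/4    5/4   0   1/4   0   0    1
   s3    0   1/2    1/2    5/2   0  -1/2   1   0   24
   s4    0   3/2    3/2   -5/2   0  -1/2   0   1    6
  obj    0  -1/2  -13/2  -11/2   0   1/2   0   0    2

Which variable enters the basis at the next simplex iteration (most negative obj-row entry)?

Negative obj-row entries: x_2: -1/2, x_3: -13/2, x_4: -11/2.
The most negative is -13/2 in column x_3, so x_3 enters.

x_3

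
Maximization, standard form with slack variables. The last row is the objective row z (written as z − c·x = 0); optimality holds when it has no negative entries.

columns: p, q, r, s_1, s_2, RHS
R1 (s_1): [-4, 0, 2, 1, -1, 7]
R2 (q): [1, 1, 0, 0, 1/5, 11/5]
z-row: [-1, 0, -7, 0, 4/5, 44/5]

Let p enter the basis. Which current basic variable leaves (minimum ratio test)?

Column p entries and ratios — s_1: -4 ≤ 0, skip; q: (11/5)/1 = 11/5.
Smallest ratio is 11/5 in the row of q, so q leaves.

q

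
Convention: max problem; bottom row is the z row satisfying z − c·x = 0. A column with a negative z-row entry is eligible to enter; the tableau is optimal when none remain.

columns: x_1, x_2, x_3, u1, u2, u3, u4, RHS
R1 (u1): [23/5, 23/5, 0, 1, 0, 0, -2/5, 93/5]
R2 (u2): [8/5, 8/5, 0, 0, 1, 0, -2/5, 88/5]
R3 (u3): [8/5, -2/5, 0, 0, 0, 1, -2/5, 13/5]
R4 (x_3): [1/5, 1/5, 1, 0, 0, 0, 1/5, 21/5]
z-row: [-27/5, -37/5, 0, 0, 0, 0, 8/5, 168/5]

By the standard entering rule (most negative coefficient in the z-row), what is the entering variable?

x_2

Negative z-row entries: x_1: -27/5, x_2: -37/5.
The most negative is -37/5 in column x_2, so x_2 enters.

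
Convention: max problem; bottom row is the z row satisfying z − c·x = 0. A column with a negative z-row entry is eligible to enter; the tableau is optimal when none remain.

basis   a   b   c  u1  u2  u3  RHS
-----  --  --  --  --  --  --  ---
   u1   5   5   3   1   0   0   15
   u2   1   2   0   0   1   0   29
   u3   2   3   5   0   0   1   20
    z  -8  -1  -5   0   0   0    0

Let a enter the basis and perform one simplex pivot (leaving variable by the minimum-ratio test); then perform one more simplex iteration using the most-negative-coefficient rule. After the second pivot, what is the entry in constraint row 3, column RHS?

Ratio test on column a — row 1: 15/5 = 3; row 2: 29/1 = 29; row 3: 20/2 = 10. Minimum is 3 at row 1 (u1 leaves); pivot element 5.
Divide row 1 by 5; eliminate column a from the other rows.
Second iteration: most negative z-row entry is -1/5 in column c, so c enters.
Ratio test on column c — row 1: 3/(3/5) = 5; row 2: entry -3/5 ≤ 0; row 3: 14/(19/5) = 70/19. Minimum is 70/19 at row 3 (u3 leaves); pivot element 19/5.
Divide row 3 by 19/5; eliminate column c from the other rows.
After both pivots, the entry at constraint row 3, column RHS is 70/19.

70/19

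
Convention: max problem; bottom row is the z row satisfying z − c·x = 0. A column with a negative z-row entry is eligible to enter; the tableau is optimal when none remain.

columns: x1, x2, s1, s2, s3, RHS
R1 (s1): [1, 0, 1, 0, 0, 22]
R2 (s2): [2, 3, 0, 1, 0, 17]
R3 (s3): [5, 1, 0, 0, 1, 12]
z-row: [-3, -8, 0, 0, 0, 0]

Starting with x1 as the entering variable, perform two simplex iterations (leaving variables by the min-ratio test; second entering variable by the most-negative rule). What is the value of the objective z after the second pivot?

545/13

Ratio test on column x1 — row 1: 22/1 = 22; row 2: 17/2 = 17/2; row 3: 12/5 = 12/5. Minimum is 12/5 at row 3 (s3 leaves); pivot element 5.
Pivot on row 3; the z-row RHS becomes 0 − (-3)·(12/5) = 36/5.
Next entering variable (most negative z-row entry -37/5): x2.
Ratio test on column x2 — row 1: entry -1/5 ≤ 0; row 2: (61/5)/(13/5) = 61/13; row 3: (12/5)/(1/5) = 12. Minimum is 61/13 at row 2 (s2 leaves); pivot element 13/5.
After the second pivot the z-row RHS is 36/5 − (-37/5)·(61/13) = 545/13.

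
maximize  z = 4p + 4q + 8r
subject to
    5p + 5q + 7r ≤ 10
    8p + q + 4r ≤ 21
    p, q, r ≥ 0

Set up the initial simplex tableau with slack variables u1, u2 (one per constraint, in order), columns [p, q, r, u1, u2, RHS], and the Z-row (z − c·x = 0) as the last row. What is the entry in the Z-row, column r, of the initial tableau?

The Z-row carries the negated objective coefficients: the r entry is -8.

-8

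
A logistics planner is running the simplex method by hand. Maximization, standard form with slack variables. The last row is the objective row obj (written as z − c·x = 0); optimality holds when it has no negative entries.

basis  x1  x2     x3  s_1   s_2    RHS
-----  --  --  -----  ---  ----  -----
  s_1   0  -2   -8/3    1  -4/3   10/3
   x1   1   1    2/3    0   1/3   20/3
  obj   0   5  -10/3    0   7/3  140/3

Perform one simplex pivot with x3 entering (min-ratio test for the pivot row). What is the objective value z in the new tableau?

80

Ratio test on column x3 — row 1: entry -8/3 ≤ 0; row 2: (20/3)/(2/3) = 10. Minimum is 10 at row 2 (x1 leaves); pivot element 2/3.
Pivot on row 2; the obj-row RHS becomes 140/3 − (-10/3)·10 = 80.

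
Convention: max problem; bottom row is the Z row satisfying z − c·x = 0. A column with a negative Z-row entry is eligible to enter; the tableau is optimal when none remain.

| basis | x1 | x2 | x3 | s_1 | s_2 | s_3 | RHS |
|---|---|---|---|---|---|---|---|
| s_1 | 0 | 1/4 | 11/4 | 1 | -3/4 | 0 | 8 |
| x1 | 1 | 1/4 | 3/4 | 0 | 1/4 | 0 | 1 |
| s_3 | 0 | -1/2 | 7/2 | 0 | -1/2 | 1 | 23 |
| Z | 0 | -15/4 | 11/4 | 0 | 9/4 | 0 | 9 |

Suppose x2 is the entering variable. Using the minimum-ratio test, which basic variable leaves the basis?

x1

Column x2 entries and ratios — s_1: 8/(1/4) = 32; x1: 1/(1/4) = 4; s_3: -1/2 ≤ 0, skip.
Smallest ratio is 4 in the row of x1, so x1 leaves.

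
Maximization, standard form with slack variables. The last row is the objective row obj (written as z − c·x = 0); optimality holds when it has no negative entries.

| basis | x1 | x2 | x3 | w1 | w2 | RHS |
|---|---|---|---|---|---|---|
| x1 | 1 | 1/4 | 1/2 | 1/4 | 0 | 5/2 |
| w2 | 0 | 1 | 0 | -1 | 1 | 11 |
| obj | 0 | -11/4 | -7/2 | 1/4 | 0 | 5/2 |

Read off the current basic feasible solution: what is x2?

x2 is not in the basis, so in the current basic feasible solution x2 = 0.

0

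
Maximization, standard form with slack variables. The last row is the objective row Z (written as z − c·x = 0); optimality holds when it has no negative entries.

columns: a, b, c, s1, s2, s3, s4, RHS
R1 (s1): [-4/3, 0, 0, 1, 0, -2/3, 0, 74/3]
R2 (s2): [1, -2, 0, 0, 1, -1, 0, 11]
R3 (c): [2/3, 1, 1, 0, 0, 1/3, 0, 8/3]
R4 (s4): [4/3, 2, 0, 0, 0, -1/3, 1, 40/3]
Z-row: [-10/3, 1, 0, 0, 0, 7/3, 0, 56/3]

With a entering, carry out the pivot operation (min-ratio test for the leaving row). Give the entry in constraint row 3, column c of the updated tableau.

Ratio test on column a — row 1: entry -4/3 ≤ 0; row 2: 11/1 = 11; row 3: (8/3)/(2/3) = 4; row 4: (40/3)/(4/3) = 10. Minimum is 4 at row 3 (c leaves); pivot element 2/3.
Divide row 3 by 2/3; eliminate column a from the other rows.
In the new row 3, the c entry is the old entry divided by the pivot: 1/(2/3) = 3/2.

3/2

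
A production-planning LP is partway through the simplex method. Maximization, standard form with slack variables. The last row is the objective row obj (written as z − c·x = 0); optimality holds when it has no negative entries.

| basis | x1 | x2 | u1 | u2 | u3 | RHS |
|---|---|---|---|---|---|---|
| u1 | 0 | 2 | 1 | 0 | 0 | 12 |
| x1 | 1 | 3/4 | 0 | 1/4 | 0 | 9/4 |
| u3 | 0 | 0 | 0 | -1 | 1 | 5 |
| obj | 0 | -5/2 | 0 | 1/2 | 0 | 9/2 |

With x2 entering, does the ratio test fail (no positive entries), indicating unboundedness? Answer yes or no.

no

Column x2 has positive entries in row(s) 1, 2, so the ratio test bounds it — not unbounded.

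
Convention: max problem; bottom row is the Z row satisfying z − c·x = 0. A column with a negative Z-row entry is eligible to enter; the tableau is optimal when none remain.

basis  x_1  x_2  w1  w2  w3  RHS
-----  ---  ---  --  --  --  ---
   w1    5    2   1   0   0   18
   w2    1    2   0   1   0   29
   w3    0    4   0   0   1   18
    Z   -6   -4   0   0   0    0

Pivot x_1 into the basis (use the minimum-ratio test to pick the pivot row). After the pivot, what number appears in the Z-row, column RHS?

108/5

Ratio test on column x_1 — row 1: 18/5 = 18/5; row 2: 29/1 = 29; row 3: entry 0 ≤ 0. Minimum is 18/5 at row 1 (w1 leaves); pivot element 5.
Divide row 1 by 5; eliminate column x_1 from the other rows.
Z-row update in column RHS: 0 − (-6)·(18/5) = 108/5.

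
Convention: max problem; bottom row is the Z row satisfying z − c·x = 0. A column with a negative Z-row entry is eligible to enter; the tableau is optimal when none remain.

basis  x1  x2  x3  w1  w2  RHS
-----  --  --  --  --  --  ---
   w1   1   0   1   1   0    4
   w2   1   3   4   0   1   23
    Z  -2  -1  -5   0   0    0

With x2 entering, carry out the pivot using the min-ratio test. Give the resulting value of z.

Ratio test on column x2 — row 1: entry 0 ≤ 0; row 2: 23/3 = 23/3. Minimum is 23/3 at row 2 (w2 leaves); pivot element 3.
Pivot on row 2; the Z-row RHS becomes 0 − (-1)·(23/3) = 23/3.

23/3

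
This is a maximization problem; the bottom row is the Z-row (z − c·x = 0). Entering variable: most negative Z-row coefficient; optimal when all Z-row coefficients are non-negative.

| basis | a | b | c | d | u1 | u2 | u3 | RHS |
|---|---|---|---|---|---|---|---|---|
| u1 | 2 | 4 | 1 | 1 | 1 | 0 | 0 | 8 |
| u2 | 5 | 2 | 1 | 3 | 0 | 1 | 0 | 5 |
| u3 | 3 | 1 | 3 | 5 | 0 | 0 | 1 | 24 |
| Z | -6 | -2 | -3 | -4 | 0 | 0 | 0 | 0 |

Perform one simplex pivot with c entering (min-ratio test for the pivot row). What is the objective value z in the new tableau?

15

Ratio test on column c — row 1: 8/1 = 8; row 2: 5/1 = 5; row 3: 24/3 = 8. Minimum is 5 at row 2 (u2 leaves); pivot element 1.
Pivot on row 2; the Z-row RHS becomes 0 − (-3)·5 = 15.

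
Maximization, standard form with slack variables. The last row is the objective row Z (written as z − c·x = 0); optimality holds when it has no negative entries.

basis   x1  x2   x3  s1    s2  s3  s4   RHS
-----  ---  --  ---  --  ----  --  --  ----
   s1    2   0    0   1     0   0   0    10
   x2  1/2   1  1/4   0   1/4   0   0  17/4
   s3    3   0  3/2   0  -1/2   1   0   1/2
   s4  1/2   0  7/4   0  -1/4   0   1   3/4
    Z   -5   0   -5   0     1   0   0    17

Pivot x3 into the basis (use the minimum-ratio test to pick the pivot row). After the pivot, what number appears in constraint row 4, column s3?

Ratio test on column x3 — row 1: entry 0 ≤ 0; row 2: (17/4)/(1/4) = 17; row 3: (1/2)/(3/2) = 1/3; row 4: (3/4)/(7/4) = 3/7. Minimum is 1/3 at row 3 (s3 leaves); pivot element 3/2.
Divide row 3 by 3/2; eliminate column x3 from the other rows.
Row 4 update in column s3: 0 − (7/4)·(2/3) = -7/6.

-7/6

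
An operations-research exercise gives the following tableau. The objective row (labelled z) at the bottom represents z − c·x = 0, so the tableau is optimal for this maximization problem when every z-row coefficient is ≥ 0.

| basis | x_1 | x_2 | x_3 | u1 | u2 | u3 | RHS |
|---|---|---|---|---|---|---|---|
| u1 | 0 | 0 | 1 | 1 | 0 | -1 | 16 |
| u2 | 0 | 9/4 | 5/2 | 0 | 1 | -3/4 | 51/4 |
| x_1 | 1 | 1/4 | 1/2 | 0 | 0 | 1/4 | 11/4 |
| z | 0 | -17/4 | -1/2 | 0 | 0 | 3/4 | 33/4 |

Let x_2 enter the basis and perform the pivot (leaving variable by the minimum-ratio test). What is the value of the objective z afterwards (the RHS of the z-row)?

Ratio test on column x_2 — row 1: entry 0 ≤ 0; row 2: (51/4)/(9/4) = 17/3; row 3: (11/4)/(1/4) = 11. Minimum is 17/3 at row 2 (u2 leaves); pivot element 9/4.
Pivot on row 2; the z-row RHS becomes 33/4 − (-17/4)·(17/3) = 97/3.

97/3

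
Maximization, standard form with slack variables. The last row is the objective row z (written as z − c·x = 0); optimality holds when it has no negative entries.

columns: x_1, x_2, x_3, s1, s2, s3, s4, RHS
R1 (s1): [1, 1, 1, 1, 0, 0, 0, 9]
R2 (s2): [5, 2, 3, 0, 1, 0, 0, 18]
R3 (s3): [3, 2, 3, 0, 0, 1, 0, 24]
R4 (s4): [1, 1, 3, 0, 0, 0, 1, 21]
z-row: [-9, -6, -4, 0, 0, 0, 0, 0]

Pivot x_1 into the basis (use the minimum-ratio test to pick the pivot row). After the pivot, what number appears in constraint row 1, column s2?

-1/5

Ratio test on column x_1 — row 1: 9/1 = 9; row 2: 18/5 = 18/5; row 3: 24/3 = 8; row 4: 21/1 = 21. Minimum is 18/5 at row 2 (s2 leaves); pivot element 5.
Divide row 2 by 5; eliminate column x_1 from the other rows.
Row 1 update in column s2: 0 − 1·(1/5) = -1/5.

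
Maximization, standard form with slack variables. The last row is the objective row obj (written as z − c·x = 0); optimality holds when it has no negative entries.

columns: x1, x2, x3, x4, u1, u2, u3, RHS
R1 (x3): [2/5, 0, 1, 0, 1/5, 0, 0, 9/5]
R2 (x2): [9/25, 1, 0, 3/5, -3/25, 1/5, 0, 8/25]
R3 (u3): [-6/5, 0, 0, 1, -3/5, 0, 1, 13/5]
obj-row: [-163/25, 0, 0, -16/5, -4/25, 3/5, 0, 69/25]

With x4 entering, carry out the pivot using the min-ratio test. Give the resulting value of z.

Ratio test on column x4 — row 1: entry 0 ≤ 0; row 2: (8/25)/(3/5) = 8/15; row 3: (13/5)/1 = 13/5. Minimum is 8/15 at row 2 (x2 leaves); pivot element 3/5.
Pivot on row 2; the obj-row RHS becomes 69/25 − (-16/5)·(8/15) = 67/15.

67/15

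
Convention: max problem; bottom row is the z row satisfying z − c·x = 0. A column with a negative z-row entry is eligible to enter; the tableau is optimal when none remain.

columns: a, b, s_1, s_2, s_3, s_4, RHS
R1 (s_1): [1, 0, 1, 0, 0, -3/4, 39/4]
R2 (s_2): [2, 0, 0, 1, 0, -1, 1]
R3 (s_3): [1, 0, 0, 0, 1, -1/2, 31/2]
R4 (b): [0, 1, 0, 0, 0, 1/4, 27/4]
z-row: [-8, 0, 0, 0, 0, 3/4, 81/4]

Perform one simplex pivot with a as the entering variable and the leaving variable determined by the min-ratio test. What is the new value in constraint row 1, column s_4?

Ratio test on column a — row 1: (39/4)/1 = 39/4; row 2: 1/2 = 1/2; row 3: (31/2)/1 = 31/2; row 4: entry 0 ≤ 0. Minimum is 1/2 at row 2 (s_2 leaves); pivot element 2.
Divide row 2 by 2; eliminate column a from the other rows.
Row 1 update in column s_4: -3/4 − 1·(-1/2) = -1/4.

-1/4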